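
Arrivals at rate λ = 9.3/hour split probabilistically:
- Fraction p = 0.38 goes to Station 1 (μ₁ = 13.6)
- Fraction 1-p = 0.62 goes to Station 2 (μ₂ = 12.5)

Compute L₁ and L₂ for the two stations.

Effective rates: λ₁ = 9.3×0.38 = 3.534, λ₂ = 9.3×0.62 = 5.766
Station 1: ρ₁ = 3.534/13.6 = 0.25985, L₁ = ρ₁/(1-ρ₁) = 0.25985/(1-0.25985) = 0.3511
Station 2: ρ₂ = 5.766/12.5 = 0.4613, L₂ = ρ₂/(1-ρ₂) = 0.4613/(1-0.4613) = 0.8563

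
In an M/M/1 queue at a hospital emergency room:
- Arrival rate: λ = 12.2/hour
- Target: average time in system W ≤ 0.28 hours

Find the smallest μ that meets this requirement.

For M/M/1: W = 1/(μ-λ)
Need W ≤ 0.28, so 1/(μ-λ) ≤ 0.28
μ - λ ≥ 1/0.28 = 3.5714
μ ≥ 12.2 + 3.5714 = 15.7714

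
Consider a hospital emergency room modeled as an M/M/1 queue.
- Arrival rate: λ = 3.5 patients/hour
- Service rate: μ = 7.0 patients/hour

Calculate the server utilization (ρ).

Server utilization: ρ = λ/μ
ρ = 3.5/7.0 = 0.5000
The server is busy 50.00% of the time.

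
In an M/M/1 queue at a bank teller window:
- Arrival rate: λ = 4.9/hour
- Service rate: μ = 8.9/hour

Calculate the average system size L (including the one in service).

ρ = λ/μ = 4.9/8.9 = 0.5506
For M/M/1: L = λ/(μ-λ)
L = 4.9/(8.9-4.9) = 4.9/4.00
L = 1.2250 transactions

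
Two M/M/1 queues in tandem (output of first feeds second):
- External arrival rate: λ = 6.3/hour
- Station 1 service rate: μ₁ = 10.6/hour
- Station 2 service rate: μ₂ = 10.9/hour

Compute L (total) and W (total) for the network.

By Jackson's theorem, each station behaves as independent M/M/1.
Station 1: ρ₁ = 6.3/10.6 = 0.5943, L₁ = ρ₁/(1-ρ₁) = λ/(μ₁-λ) = 6.3/4.30 = 1.465116
Station 2: ρ₂ = 6.3/10.9 = 0.5780, L₂ = ρ₂/(1-ρ₂) = λ/(μ₂-λ) = 6.3/4.60 = 1.369565
Total: L = L₁ + L₂ = 1.465116 + 1.369565 = 2.83468
W = L/λ = 2.83468/6.3 = 0.4499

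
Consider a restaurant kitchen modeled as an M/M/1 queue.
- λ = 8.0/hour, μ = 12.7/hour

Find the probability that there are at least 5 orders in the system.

ρ = λ/μ = 8.0/12.7 = 0.62992
P(N ≥ n) = ρⁿ
P(N ≥ 5) = 0.62992^5
P(N ≥ 5) = 0.09918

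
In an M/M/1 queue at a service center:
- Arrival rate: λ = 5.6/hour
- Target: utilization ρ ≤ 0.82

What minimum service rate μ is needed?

ρ = λ/μ, so μ = λ/ρ
μ ≥ 5.6/0.82 = 6.8293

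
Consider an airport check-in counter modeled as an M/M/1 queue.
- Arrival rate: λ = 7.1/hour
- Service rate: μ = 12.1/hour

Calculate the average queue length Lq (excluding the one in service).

ρ = λ/μ = 7.1/12.1 = 0.5868
For M/M/1: Lq = λ²/(μ(μ-λ))
Lq = 50.41/(12.1 × 5.00)
Lq = 0.8332 passengers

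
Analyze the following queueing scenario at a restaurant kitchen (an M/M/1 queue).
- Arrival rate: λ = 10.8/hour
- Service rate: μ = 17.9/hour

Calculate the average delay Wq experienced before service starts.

First, compute utilization: ρ = λ/μ = 10.8/17.9 = 0.6034
For M/M/1: Wq = λ/(μ(μ-λ))
Wq = 10.8/(17.9 × (17.9-10.8))
Wq = 10.8/(17.9 × 7.10)
Wq = 0.08498 hours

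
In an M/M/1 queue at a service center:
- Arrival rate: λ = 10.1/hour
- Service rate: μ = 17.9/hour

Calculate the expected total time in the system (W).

First, compute utilization: ρ = λ/μ = 10.1/17.9 = 0.5642
For M/M/1: W = 1/(μ-λ)
W = 1/(17.9-10.1) = 1/7.80
W = 0.1282 hours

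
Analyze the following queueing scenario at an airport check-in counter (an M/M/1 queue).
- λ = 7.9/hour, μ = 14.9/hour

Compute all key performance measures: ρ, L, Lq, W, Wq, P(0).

Step 1: ρ = λ/μ = 7.9/14.9 = 0.5302
Step 2: L = λ/(μ-λ) = 7.9/7.00 = 1.1286
Step 3: Lq = λ²/(μ(μ-λ)) = 62.41/(14.9×7.00) = 0.5984
Step 4: W = 1/(μ-λ) = 1/7.00 = 0.14286
Step 5: Wq = λ/(μ(μ-λ)) = 7.9/(14.9×7.00) = 0.07574
Step 6: P(0) = 1-ρ = 0.4698
Verify: L = λW = 7.9×0.14286 = 1.1286 ✔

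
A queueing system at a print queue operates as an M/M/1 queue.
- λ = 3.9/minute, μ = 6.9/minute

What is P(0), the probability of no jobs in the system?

ρ = λ/μ = 3.9/6.9 = 0.5652
P(0) = 1 - ρ = 1 - 0.5652 = 0.4348
The server is idle 43.48% of the time.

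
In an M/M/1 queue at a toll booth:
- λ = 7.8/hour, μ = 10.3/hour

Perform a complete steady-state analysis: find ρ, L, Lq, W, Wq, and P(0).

Step 1: ρ = λ/μ = 7.8/10.3 = 0.7573
Step 2: L = λ/(μ-λ) = 7.8/2.50 = 3.1200
Step 3: Lq = λ²/(μ(μ-λ)) = 60.84/(10.3×2.50) = 2.3627
Step 4: W = 1/(μ-λ) = 1/2.50 = 0.4000
Step 5: Wq = λ/(μ(μ-λ)) = 7.8/(10.3×2.50) = 0.3029
Step 6: P(0) = 1-ρ = 0.2427
Verify: L = λW = 7.8×0.4000 = 3.1200 ✔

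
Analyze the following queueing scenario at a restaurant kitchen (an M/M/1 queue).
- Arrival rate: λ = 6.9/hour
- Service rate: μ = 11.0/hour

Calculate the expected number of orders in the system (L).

ρ = λ/μ = 6.9/11.0 = 0.6273
For M/M/1: L = λ/(μ-λ)
L = 6.9/(11.0-6.9) = 6.9/4.10
L = 1.6829 orders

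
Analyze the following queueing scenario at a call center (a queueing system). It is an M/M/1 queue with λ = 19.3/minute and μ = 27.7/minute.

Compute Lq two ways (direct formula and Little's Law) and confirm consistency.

Method 1 (direct): Lq = λ²/(μ(μ-λ)) = 372.49/(27.7 × 8.40) = 1.6009

Method 2 (Little's Law):
W = 1/(μ-λ) = 1/8.40 = 0.11905
Wq = W - 1/μ = 0.11905 - 0.036101 = 0.08295
Lq = λWq = 19.3 × 0.08295 = 1.6009 ✔ (matches Method 1)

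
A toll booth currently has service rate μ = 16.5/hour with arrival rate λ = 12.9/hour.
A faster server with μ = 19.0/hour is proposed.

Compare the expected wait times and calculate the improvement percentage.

System 1: ρ₁ = 12.9/16.5 = 0.7818, W₁ = 1/(16.5-12.9) = 0.277778
System 2: ρ₂ = 12.9/19.0 = 0.6789, W₂ = 1/(19.0-12.9) = 0.163934
Improvement: (W₁-W₂)/W₁ = (0.277778-0.163934)/0.277778 = 40.98%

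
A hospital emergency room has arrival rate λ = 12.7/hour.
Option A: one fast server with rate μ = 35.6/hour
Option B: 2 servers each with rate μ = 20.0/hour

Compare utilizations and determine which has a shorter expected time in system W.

Option A: single server μ = 35.6 (M/M/1)
  ρ_A = 12.7/35.6 = 0.3567
  W_A = 1/(μ-λ) = 1/(35.6-12.7) = 1/22.90 = 0.04367

Option B: 2 servers μ = 20.0 (M/M/2)
  ρ_B = λ/(cμ) = 12.7/(2×20.0) = 0.3175
  Offered load a = λ/μ = cρ = 12.7/20.0 = 0.6350
  P₀ = [ Σₙ₌₀^1 aⁿ/n! + a^2/(2!(1-ρ)) ]⁻¹
  Σ = a^0/0! + a^1/1! = 1.0000 + 0.6350 = 1.6350
  a^2/(2!(1-ρ)) = 0.4032/(2 × 0.6825) = 0.2954
  P₀ = 1/(1.6350 + 0.2954) = 0.5180
  Lq = P₀·a^2·ρ / (2!(1-ρ)²) = 0.51803 × 0.40323 × 0.31750 / (2 × 0.46581) = 0.07119
  Wq_B = Lq/λ = 0.071188/12.7 = 0.005605
  W_B = Wq_B + 1/μ = 0.005605 + 0.05000 = 0.05561

Since W_A = 0.04367 < W_B = 0.05561, Option A (single fast server) has the shorter time in system.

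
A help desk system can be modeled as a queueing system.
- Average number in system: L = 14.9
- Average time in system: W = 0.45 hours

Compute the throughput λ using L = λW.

Little's Law: L = λW, so λ = L/W
λ = 14.9/0.45 = 33.1111 tickets/hour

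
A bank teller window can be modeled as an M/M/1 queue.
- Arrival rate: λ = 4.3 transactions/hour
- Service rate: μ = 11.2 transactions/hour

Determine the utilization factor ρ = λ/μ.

Server utilization: ρ = λ/μ
ρ = 4.3/11.2 = 0.3839
The server is busy 38.39% of the time.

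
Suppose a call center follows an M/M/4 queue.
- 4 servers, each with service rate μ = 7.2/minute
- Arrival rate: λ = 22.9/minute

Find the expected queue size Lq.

Traffic intensity: ρ = λ/(cμ) = 22.9/(4×7.2) = 0.7951
Since ρ = 0.7951 < 1, system is stable.
Offered load a = λ/μ = cρ = 22.9/7.2 = 3.1806
P₀ = [ Σₙ₌₀^3 aⁿ/n! + a^4/(4!(1-ρ)) ]⁻¹
Σ = a^0/0! + a^1/1! + a^2/2! + a^3/3! = 1.00000 + 3.18056 + 5.05797 + 5.36238 = 14.6009
a^4/(4!(1-ρ)) = 102.3321/(24 × 0.204861) = 20.8133
P₀ = 1/(14.6009 + 20.8133) = 0.02824
Lq = P₀·a^4·ρ / (4!(1-ρ)²) = 0.02824 × 102.3321 × 0.7951 / (24 × 0.04197) = 2.2811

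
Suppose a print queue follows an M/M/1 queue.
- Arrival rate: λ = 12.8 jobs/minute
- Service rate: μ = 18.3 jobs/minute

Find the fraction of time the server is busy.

Server utilization: ρ = λ/μ
ρ = 12.8/18.3 = 0.6995
The server is busy 69.95% of the time.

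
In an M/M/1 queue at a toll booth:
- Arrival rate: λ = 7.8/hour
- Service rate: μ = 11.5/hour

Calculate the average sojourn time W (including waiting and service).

First, compute utilization: ρ = λ/μ = 7.8/11.5 = 0.6783
For M/M/1: W = 1/(μ-λ)
W = 1/(11.5-7.8) = 1/3.70
W = 0.2703 hours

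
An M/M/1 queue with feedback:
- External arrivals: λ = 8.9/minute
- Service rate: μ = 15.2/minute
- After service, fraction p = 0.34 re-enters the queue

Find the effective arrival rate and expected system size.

Effective arrival rate: λ_eff = λ/(1-p) = 8.9/(1-0.34) = 8.9/0.66 = 13.48485
ρ = λ_eff/μ = 13.48485/15.2 = 0.887161
L = ρ/(1-ρ) = 0.887161/(1-0.887161) = 7.8622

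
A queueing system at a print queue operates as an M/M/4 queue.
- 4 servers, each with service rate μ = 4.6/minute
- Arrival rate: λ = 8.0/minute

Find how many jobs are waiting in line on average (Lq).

Traffic intensity: ρ = λ/(cμ) = 8.0/(4×4.6) = 0.4348
Since ρ = 0.4348 < 1, system is stable.
Offered load a = λ/μ = cρ = 8.0/4.6 = 1.7391
P₀ = [ Σₙ₌₀^3 aⁿ/n! + a^4/(4!(1-ρ)) ]⁻¹
Σ = a^0/0! + a^1/1! + a^2/2! + a^3/3! = 1.0000 + 1.7391 + 1.5123 + 0.8767 = 5.1281
a^4/(4!(1-ρ)) = 9.1481/(24 × 0.5652) = 0.6744
P₀ = 1/(5.1281 + 0.6744) = 0.1723
Lq = P₀·a^4·ρ / (4!(1-ρ)²) = 0.17234 × 9.1481 × 0.43478 / (24 × 0.31947) = 0.08940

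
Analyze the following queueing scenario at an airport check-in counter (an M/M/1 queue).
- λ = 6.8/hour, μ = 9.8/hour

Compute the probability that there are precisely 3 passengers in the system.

ρ = λ/μ = 6.8/9.8 = 0.6939
P(n) = (1-ρ)ρⁿ
P(3) = (1-0.6939) × 0.6939^3
P(3) = 0.3061 × 0.3341
P(3) = 0.1023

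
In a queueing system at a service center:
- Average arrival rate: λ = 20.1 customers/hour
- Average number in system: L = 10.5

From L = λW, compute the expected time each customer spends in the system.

Little's Law: L = λW, so W = L/λ
W = 10.5/20.1 = 0.5224 hours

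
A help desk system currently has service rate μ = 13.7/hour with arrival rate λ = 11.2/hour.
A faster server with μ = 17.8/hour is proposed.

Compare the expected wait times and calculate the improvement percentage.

System 1: ρ₁ = 11.2/13.7 = 0.8175, W₁ = 1/(13.7-11.2) = 0.40000
System 2: ρ₂ = 11.2/17.8 = 0.6292, W₂ = 1/(17.8-11.2) = 0.15152
Improvement: (W₁-W₂)/W₁ = (0.40000-0.15152)/0.40000 = 62.12%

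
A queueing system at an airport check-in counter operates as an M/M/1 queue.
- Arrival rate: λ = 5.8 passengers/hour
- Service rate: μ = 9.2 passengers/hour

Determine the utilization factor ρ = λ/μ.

Server utilization: ρ = λ/μ
ρ = 5.8/9.2 = 0.6304
The server is busy 63.04% of the time.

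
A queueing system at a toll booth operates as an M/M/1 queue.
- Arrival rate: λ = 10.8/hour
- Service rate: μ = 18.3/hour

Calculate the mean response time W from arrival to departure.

First, compute utilization: ρ = λ/μ = 10.8/18.3 = 0.5902
For M/M/1: W = 1/(μ-λ)
W = 1/(18.3-10.8) = 1/7.50
W = 0.1333 hours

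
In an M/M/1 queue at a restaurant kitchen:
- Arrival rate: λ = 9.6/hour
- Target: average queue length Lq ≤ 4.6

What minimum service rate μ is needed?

For M/M/1: Lq = λ²/(μ(μ-λ))
Need Lq ≤ 4.6, i.e. μ(μ-λ) ≥ λ²/4.6
μ² - 9.6μ - 92.16/4.6 ≥ 0  →  μ² - 9.6μ - 20.03478 ≥ 0
Quadratic formula (positive root): μ = [λ + √(λ² + 4×20.03478)]/2
Discriminant: 92.16 + 4×20.03478 = 172.2991, √172.2991 = 13.12628
μ ≥ (9.6 + 13.12628)/2 = 11.3631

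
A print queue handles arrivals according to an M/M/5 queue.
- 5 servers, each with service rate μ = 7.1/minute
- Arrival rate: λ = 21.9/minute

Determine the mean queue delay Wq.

Traffic intensity: ρ = λ/(cμ) = 21.9/(5×7.1) = 0.6169
Since ρ = 0.6169 < 1, system is stable.
Offered load a = λ/μ = cρ = 21.9/7.1 = 3.0845
P₀ = [ Σₙ₌₀^4 aⁿ/n! + a^5/(5!(1-ρ)) ]⁻¹
Σ = a^0/0! + a^1/1! + a^2/2! + a^3/3! + a^4/4! = 1.00000 + 3.08451 + 4.75709 + 4.89109 + 3.77165 = 17.5043
a^5/(5!(1-ρ)) = 279.2086/(120 × 0.383099) = 6.0735
P₀ = 1/(17.5043 + 6.0735) = 0.04241
Lq = P₀·a^5·ρ / (5!(1-ρ)²) = 0.042413 × 279.2086 × 0.61690 / (120 × 0.14676) = 0.4148
Wq = Lq/λ = 0.4148/21.9 = 0.01894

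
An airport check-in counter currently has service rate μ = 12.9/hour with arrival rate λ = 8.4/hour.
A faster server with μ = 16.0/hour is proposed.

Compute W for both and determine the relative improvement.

System 1: ρ₁ = 8.4/12.9 = 0.6512, W₁ = 1/(12.9-8.4) = 0.22222
System 2: ρ₂ = 8.4/16.0 = 0.5250, W₂ = 1/(16.0-8.4) = 0.13158
Improvement: (W₁-W₂)/W₁ = (0.22222-0.13158)/0.22222 = 40.79%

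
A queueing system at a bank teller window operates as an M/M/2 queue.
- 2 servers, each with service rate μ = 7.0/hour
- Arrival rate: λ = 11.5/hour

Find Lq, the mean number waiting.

Traffic intensity: ρ = λ/(cμ) = 11.5/(2×7.0) = 0.8214
Since ρ = 0.8214 < 1, system is stable.
Offered load a = λ/μ = cρ = 11.5/7.0 = 1.6429
P₀ = [ Σₙ₌₀^1 aⁿ/n! + a^2/(2!(1-ρ)) ]⁻¹
Σ = a^0/0! + a^1/1! = 1.0000 + 1.6429 = 2.6429
a^2/(2!(1-ρ)) = 2.698980/(2 × 0.1785714) = 7.5571
P₀ = 1/(2.6429 + 7.5571) = 0.09804
Lq = P₀·a^2·ρ / (2!(1-ρ)²) = 0.098039 × 2.6990 × 0.82143 / (2 × 0.031888) = 3.4081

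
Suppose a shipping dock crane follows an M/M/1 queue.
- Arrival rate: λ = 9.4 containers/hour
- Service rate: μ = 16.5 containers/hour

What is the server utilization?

Server utilization: ρ = λ/μ
ρ = 9.4/16.5 = 0.5697
The server is busy 56.97% of the time.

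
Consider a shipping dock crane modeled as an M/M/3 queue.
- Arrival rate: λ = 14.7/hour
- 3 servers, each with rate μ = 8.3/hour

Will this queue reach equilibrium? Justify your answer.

Stability requires ρ = λ/(cμ) < 1
ρ = 14.7/(3 × 8.3) = 14.7/24.90 = 0.5904
Since 0.5904 < 1, the system is STABLE.
The servers are busy 59.04% of the time.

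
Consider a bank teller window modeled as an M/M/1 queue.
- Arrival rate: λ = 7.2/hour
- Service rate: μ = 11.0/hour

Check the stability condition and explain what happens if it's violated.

Stability requires ρ = λ/(cμ) < 1
ρ = 7.2/(1 × 11.0) = 7.2/11.00 = 0.6545
Since 0.6545 < 1, the system is STABLE.
The server is busy 65.45% of the time.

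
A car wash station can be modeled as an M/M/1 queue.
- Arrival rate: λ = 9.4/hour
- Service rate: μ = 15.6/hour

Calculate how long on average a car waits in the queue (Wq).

First, compute utilization: ρ = λ/μ = 9.4/15.6 = 0.6026
For M/M/1: Wq = λ/(μ(μ-λ))
Wq = 9.4/(15.6 × (15.6-9.4))
Wq = 9.4/(15.6 × 6.20)
Wq = 0.09719 hours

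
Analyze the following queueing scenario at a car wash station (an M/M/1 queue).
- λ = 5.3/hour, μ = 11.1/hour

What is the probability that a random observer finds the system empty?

ρ = λ/μ = 5.3/11.1 = 0.4775
P(0) = 1 - ρ = 1 - 0.4775 = 0.5225
The server is idle 52.25% of the time.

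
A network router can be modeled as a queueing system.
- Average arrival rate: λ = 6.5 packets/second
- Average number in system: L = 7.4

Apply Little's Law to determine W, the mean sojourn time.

Little's Law: L = λW, so W = L/λ
W = 7.4/6.5 = 1.1385 seconds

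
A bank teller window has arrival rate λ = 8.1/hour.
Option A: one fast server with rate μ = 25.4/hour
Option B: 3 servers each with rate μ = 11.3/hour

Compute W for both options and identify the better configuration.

Option A: single server μ = 25.4 (M/M/1)
  ρ_A = 8.1/25.4 = 0.3189
  W_A = 1/(μ-λ) = 1/(25.4-8.1) = 1/17.30 = 0.05780

Option B: 3 servers μ = 11.3 (M/M/3)
  ρ_B = λ/(cμ) = 8.1/(3×11.3) = 0.2389
  Offered load a = λ/μ = cρ = 8.1/11.3 = 0.7168
  P₀ = [ Σₙ₌₀^2 aⁿ/n! + a^3/(3!(1-ρ)) ]⁻¹
  Σ = a^0/0! + a^1/1! + a^2/2! = 1.0000 + 0.7168 + 0.2569 = 1.9737
  a^3/(3!(1-ρ)) = 0.36832/(6 × 0.76106) = 0.08066
  P₀ = 1/(1.9737 + 0.08066) = 0.4868
  Lq = P₀·a^3·ρ / (3!(1-ρ)²) = 0.4868 × 0.3683 × 0.2389 / (6 × 0.5792) = 0.01233
  Wq_B = Lq/λ = 0.01233/8.1 = 0.001522
  W_B = Wq_B + 1/μ = 0.001522 + 0.08850 = 0.09002

Since W_A = 0.05780 < W_B = 0.09002, Option A (single fast server) has the shorter time in system.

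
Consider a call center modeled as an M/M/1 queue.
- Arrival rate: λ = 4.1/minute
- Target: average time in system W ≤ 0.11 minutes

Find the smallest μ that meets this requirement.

For M/M/1: W = 1/(μ-λ)
Need W ≤ 0.11, so 1/(μ-λ) ≤ 0.11
μ - λ ≥ 1/0.11 = 9.0909
μ ≥ 4.1 + 9.0909 = 13.1909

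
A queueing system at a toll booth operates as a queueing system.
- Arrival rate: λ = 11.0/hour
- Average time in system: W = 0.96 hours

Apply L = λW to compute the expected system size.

Little's Law: L = λW
L = 11.0 × 0.96 = 10.5600 vehicles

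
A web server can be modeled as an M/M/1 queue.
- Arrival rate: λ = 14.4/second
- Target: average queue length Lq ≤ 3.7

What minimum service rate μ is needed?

For M/M/1: Lq = λ²/(μ(μ-λ))
Need Lq ≤ 3.7, i.e. μ(μ-λ) ≥ λ²/3.7
μ² - 14.4μ - 207.36/3.7 ≥ 0  →  μ² - 14.4μ - 56.04324 ≥ 0
Quadratic formula (positive root): μ = [λ + √(λ² + 4×56.04324)]/2
Discriminant: 207.36 + 4×56.04324 = 431.5330, √431.5330 = 20.7734
μ ≥ (14.4 + 20.7734)/2 = 17.5867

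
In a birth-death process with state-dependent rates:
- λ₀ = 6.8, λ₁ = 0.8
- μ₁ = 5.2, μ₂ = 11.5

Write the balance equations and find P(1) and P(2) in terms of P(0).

Balance equations:
State 0: λ₀P₀ = μ₁P₁ → P₁ = (λ₀/μ₁)P₀ = (6.8/5.2)P₀ = 1.3077P₀
State 1: P₂ = (λ₀λ₁)/(μ₁μ₂)P₀ = (6.8×0.8)/(5.2×11.5)P₀ = 0.09097P₀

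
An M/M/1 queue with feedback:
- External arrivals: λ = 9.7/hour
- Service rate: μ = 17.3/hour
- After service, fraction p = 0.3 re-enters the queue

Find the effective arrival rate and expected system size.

Effective arrival rate: λ_eff = λ/(1-p) = 9.7/(1-0.3) = 9.7/0.70 = 13.8571
ρ = λ_eff/μ = 13.8571/17.3 = 0.80099
L = ρ/(1-ρ) = 0.80099/(1-0.80099) = 4.0249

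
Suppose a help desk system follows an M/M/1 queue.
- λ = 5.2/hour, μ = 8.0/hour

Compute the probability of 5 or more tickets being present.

ρ = λ/μ = 5.2/8.0 = 0.6500
P(N ≥ n) = ρⁿ
P(N ≥ 5) = 0.6500^5
P(N ≥ 5) = 0.1160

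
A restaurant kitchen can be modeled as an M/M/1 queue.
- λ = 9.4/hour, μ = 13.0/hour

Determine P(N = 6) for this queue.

ρ = λ/μ = 9.4/13.0 = 0.7231
P(n) = (1-ρ)ρⁿ
P(6) = (1-0.7231) × 0.7231^6
P(6) = 0.27690 × 0.14295
P(6) = 0.03958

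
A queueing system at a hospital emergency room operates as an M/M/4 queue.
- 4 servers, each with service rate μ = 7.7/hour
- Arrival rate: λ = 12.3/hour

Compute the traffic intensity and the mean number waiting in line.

Traffic intensity: ρ = λ/(cμ) = 12.3/(4×7.7) = 0.3994
Since ρ = 0.3994 < 1, system is stable.
Offered load a = λ/μ = cρ = 12.3/7.7 = 1.5974
P₀ = [ Σₙ₌₀^3 aⁿ/n! + a^4/(4!(1-ρ)) ]⁻¹
Σ = a^0/0! + a^1/1! + a^2/2! + a^3/3! = 1.0000 + 1.5974 + 1.2758 + 0.67935 = 4.5526
a^4/(4!(1-ρ)) = 6.5111/(24 × 0.6006) = 0.4517
P₀ = 1/(4.5526 + 0.4517) = 0.1998
Lq = P₀·a^4·ρ / (4!(1-ρ)²) = 0.19983 × 6.5111 × 0.39935 / (24 × 0.36078) = 0.06001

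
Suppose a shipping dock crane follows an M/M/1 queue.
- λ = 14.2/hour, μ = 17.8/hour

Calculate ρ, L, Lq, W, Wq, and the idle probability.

Step 1: ρ = λ/μ = 14.2/17.8 = 0.7978
Step 2: L = λ/(μ-λ) = 14.2/3.60 = 3.9444
Step 3: Lq = λ²/(μ(μ-λ)) = 201.64/(17.8×3.60) = 3.1467
Step 4: W = 1/(μ-λ) = 1/3.60 = 0.277778
Step 5: Wq = λ/(μ(μ-λ)) = 14.2/(17.8×3.60) = 0.2216
Step 6: P(0) = 1-ρ = 0.2022
Verify: L = λW = 14.2×0.277778 = 3.9444 ✔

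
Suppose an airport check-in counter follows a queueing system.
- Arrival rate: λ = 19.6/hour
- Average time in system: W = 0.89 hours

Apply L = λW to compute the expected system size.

Little's Law: L = λW
L = 19.6 × 0.89 = 17.4440 passengers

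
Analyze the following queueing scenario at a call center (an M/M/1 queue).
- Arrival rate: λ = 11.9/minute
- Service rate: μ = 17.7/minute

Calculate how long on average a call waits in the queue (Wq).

First, compute utilization: ρ = λ/μ = 11.9/17.7 = 0.6723
For M/M/1: Wq = λ/(μ(μ-λ))
Wq = 11.9/(17.7 × (17.7-11.9))
Wq = 11.9/(17.7 × 5.80)
Wq = 0.1159 minutes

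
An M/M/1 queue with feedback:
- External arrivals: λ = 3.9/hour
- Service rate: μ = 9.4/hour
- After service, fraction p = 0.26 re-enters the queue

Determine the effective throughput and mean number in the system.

Effective arrival rate: λ_eff = λ/(1-p) = 3.9/(1-0.26) = 3.9/0.74 = 5.2703
ρ = λ_eff/μ = 5.2703/9.4 = 0.56067
L = ρ/(1-ρ) = 0.56067/(1-0.56067) = 1.2762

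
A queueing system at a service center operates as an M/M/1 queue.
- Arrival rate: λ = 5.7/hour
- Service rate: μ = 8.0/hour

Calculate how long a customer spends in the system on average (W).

First, compute utilization: ρ = λ/μ = 5.7/8.0 = 0.7125
For M/M/1: W = 1/(μ-λ)
W = 1/(8.0-5.7) = 1/2.30
W = 0.4348 hours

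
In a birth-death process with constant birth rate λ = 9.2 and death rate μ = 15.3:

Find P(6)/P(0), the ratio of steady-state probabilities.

For constant rates: P(n)/P(0) = (λ/μ)^n
P(6)/P(0) = (9.2/15.3)^6 = 0.6013^6 = 0.04727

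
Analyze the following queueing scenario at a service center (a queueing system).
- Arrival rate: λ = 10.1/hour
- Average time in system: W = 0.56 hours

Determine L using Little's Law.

Little's Law: L = λW
L = 10.1 × 0.56 = 5.6560 customers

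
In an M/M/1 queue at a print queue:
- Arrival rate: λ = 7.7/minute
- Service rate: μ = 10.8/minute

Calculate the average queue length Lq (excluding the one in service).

ρ = λ/μ = 7.7/10.8 = 0.7130
For M/M/1: Lq = λ²/(μ(μ-λ))
Lq = 59.29/(10.8 × 3.10)
Lq = 1.7709 jobs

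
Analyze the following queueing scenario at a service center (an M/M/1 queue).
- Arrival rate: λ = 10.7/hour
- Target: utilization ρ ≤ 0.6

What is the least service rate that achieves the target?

ρ = λ/μ, so μ = λ/ρ
μ ≥ 10.7/0.6 = 17.8333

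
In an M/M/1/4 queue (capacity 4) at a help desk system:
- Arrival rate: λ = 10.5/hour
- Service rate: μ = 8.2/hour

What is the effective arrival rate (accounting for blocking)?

ρ = λ/μ = 10.5/8.2 = 1.28049
P₀ = (1-ρ)/(1-ρ^(K+1)) = (1-1.28049)/(1-1.28049^5) = -0.2805/-2.4426 = 0.1148
P_K = P₀×ρ^K = 0.11483 × 1.28049^4 = 0.11483 × 2.6885 = 0.3087
λ_eff = λ(1-P_K) = 10.5 × (1 - 0.308728) = 10.5 × 0.691272 = 7.2584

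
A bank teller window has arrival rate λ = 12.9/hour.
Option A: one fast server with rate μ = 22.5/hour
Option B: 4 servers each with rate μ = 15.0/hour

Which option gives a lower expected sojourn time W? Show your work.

Option A: single server μ = 22.5 (M/M/1)
  ρ_A = 12.9/22.5 = 0.5733
  W_A = 1/(μ-λ) = 1/(22.5-12.9) = 1/9.60 = 0.1042

Option B: 4 servers μ = 15.0 (M/M/4)
  ρ_B = λ/(cμ) = 12.9/(4×15.0) = 0.2150
  Offered load a = λ/μ = cρ = 12.9/15.0 = 0.8600
  P₀ = [ Σₙ₌₀^3 aⁿ/n! + a^4/(4!(1-ρ)) ]⁻¹
  Σ = a^0/0! + a^1/1! + a^2/2! + a^3/3! = 1.0000 + 0.8600 + 0.3698 + 0.1060 = 2.3358
  a^4/(4!(1-ρ)) = 0.5470/(24 × 0.7850) = 0.02903
  P₀ = 1/(2.3358 + 0.02903) = 0.4229
  Lq = P₀·a^4·ρ / (4!(1-ρ)²) = 0.4229 × 0.5470 × 0.2150 / (24 × 0.6162) = 0.003363
  Wq_B = Lq/λ = 0.003363/12.9 = 0.0002607
  W_B = Wq_B + 1/μ = 0.0002607 + 0.06667 = 0.06693

Since W_B = 0.06693 < W_A = 0.1042, Option B (multiple servers) has the shorter time in system.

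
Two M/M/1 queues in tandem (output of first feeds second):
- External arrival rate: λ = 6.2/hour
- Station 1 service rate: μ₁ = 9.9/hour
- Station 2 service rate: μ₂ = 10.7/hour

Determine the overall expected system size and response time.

By Jackson's theorem, each station behaves as independent M/M/1.
Station 1: ρ₁ = 6.2/9.9 = 0.6263, L₁ = ρ₁/(1-ρ₁) = λ/(μ₁-λ) = 6.2/3.70 = 1.6757
Station 2: ρ₂ = 6.2/10.7 = 0.5794, L₂ = ρ₂/(1-ρ₂) = λ/(μ₂-λ) = 6.2/4.50 = 1.3778
Total: L = L₁ + L₂ = 1.6757 + 1.3778 = 3.0535
W = L/λ = 3.0535/6.2 = 0.4925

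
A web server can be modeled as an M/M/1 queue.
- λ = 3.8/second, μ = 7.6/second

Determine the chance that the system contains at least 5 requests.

ρ = λ/μ = 3.8/7.6 = 0.5000
P(N ≥ n) = ρⁿ
P(N ≥ 5) = 0.5000^5
P(N ≥ 5) = 0.03125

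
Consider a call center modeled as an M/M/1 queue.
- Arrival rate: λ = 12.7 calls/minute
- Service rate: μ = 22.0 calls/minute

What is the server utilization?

Server utilization: ρ = λ/μ
ρ = 12.7/22.0 = 0.5773
The server is busy 57.73% of the time.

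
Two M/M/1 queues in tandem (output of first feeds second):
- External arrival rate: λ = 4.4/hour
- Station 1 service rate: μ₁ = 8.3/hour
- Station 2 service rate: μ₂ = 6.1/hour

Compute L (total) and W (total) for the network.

By Jackson's theorem, each station behaves as independent M/M/1.
Station 1: ρ₁ = 4.4/8.3 = 0.5301, L₁ = ρ₁/(1-ρ₁) = λ/(μ₁-λ) = 4.4/3.90 = 1.1282
Station 2: ρ₂ = 4.4/6.1 = 0.7213, L₂ = ρ₂/(1-ρ₂) = λ/(μ₂-λ) = 4.4/1.70 = 2.5882
Total: L = L₁ + L₂ = 1.1282 + 2.5882 = 3.7164
W = L/λ = 3.7164/4.4 = 0.8446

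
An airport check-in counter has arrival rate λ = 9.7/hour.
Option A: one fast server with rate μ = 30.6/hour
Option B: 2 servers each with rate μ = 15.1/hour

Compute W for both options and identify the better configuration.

Option A: single server μ = 30.6 (M/M/1)
  ρ_A = 9.7/30.6 = 0.3170
  W_A = 1/(μ-λ) = 1/(30.6-9.7) = 1/20.90 = 0.04785

Option B: 2 servers μ = 15.1 (M/M/2)
  ρ_B = λ/(cμ) = 9.7/(2×15.1) = 0.3212
  Offered load a = λ/μ = cρ = 9.7/15.1 = 0.6424
  P₀ = [ Σₙ₌₀^1 aⁿ/n! + a^2/(2!(1-ρ)) ]⁻¹
  Σ = a^0/0! + a^1/1! = 1.0000 + 0.6424 = 1.6424
  a^2/(2!(1-ρ)) = 0.4127/(2 × 0.6788) = 0.3040
  P₀ = 1/(1.6424 + 0.3040) = 0.5138
  Lq = P₀·a^2·ρ / (2!(1-ρ)²) = 0.51378 × 0.41266 × 0.32119 / (2 × 0.46078) = 0.07389
  Wq_B = Lq/λ = 0.0738944/9.7 = 0.0076180
  W_B = Wq_B + 1/μ = 0.0076180 + 0.066225 = 0.07384

Since W_A = 0.04785 < W_B = 0.07384, Option A (single fast server) has the shorter time in system.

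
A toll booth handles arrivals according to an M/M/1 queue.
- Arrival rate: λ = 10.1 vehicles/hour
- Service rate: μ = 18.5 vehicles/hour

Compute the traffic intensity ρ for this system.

Server utilization: ρ = λ/μ
ρ = 10.1/18.5 = 0.5459
The server is busy 54.59% of the time.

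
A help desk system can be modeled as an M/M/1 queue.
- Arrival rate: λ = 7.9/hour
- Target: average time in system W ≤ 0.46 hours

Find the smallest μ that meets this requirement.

For M/M/1: W = 1/(μ-λ)
Need W ≤ 0.46, so 1/(μ-λ) ≤ 0.46
μ - λ ≥ 1/0.46 = 2.1739
μ ≥ 7.9 + 2.1739 = 10.0739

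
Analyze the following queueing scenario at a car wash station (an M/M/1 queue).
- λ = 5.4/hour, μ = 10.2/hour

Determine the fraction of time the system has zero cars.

ρ = λ/μ = 5.4/10.2 = 0.5294
P(0) = 1 - ρ = 1 - 0.5294 = 0.4706
The server is idle 47.06% of the time.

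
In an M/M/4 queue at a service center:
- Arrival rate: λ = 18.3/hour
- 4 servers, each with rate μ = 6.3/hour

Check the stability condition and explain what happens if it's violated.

Stability requires ρ = λ/(cμ) < 1
ρ = 18.3/(4 × 6.3) = 18.3/25.20 = 0.7262
Since 0.7262 < 1, the system is STABLE.
The servers are busy 72.62% of the time.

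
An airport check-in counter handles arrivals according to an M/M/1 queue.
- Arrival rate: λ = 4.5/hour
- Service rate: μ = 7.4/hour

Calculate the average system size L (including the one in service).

ρ = λ/μ = 4.5/7.4 = 0.6081
For M/M/1: L = λ/(μ-λ)
L = 4.5/(7.4-4.5) = 4.5/2.90
L = 1.5517 passengers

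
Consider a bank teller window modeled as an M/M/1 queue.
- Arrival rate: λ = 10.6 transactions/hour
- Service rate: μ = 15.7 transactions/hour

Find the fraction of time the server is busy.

Server utilization: ρ = λ/μ
ρ = 10.6/15.7 = 0.6752
The server is busy 67.52% of the time.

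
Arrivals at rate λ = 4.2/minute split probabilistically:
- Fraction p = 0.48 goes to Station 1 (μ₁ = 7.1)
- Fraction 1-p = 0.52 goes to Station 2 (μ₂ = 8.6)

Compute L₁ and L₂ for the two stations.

Effective rates: λ₁ = 4.2×0.48 = 2.016, λ₂ = 4.2×0.52 = 2.184
Station 1: ρ₁ = 2.016/7.1 = 0.2839, L₁ = ρ₁/(1-ρ₁) = 0.2839/(1-0.2839) = 0.3965
Station 2: ρ₂ = 2.184/8.6 = 0.25395, L₂ = ρ₂/(1-ρ₂) = 0.25395/(1-0.25395) = 0.3404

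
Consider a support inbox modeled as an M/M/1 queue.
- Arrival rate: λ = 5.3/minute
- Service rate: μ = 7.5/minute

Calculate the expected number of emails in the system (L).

ρ = λ/μ = 5.3/7.5 = 0.7067
For M/M/1: L = λ/(μ-λ)
L = 5.3/(7.5-5.3) = 5.3/2.20
L = 2.4091 emails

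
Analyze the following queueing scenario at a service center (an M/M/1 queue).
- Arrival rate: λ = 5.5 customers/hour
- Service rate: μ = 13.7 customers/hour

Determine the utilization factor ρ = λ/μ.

Server utilization: ρ = λ/μ
ρ = 5.5/13.7 = 0.4015
The server is busy 40.15% of the time.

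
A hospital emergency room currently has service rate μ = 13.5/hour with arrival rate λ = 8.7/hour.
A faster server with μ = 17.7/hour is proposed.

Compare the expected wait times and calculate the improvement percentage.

System 1: ρ₁ = 8.7/13.5 = 0.6444, W₁ = 1/(13.5-8.7) = 0.20833
System 2: ρ₂ = 8.7/17.7 = 0.4915, W₂ = 1/(17.7-8.7) = 0.11111
Improvement: (W₁-W₂)/W₁ = (0.20833-0.11111)/0.20833 = 46.67%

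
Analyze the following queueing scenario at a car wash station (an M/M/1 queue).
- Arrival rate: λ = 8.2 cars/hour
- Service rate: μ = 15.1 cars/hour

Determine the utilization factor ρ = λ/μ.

Server utilization: ρ = λ/μ
ρ = 8.2/15.1 = 0.5430
The server is busy 54.30% of the time.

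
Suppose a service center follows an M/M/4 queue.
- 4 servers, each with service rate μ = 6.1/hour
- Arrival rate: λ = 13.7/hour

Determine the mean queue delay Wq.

Traffic intensity: ρ = λ/(cμ) = 13.7/(4×6.1) = 0.5615
Since ρ = 0.5615 < 1, system is stable.
Offered load a = λ/μ = cρ = 13.7/6.1 = 2.2459
P₀ = [ Σₙ₌₀^3 aⁿ/n! + a^4/(4!(1-ρ)) ]⁻¹
Σ = a^0/0! + a^1/1! + a^2/2! + a^3/3! = 1.0000 + 2.2459 + 2.5220 + 1.8881 = 7.6560
a^4/(4!(1-ρ)) = 25.4427/(24 × 0.43852) = 2.4175
P₀ = 1/(7.6560 + 2.4175) = 0.09927
Lq = P₀·a^4·ρ / (4!(1-ρ)²) = 0.09927 × 25.4427 × 0.5615 / (24 × 0.1923) = 0.3073
Wq = Lq/λ = 0.3073/13.7 = 0.02243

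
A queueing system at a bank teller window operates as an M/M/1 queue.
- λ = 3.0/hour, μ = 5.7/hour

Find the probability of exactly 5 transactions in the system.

ρ = λ/μ = 3.0/5.7 = 0.5263
P(n) = (1-ρ)ρⁿ
P(5) = (1-0.5263) × 0.5263^5
P(5) = 0.4737 × 0.04038
P(5) = 0.01913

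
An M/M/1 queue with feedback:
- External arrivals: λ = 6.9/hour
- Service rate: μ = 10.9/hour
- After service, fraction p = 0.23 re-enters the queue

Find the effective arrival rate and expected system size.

Effective arrival rate: λ_eff = λ/(1-p) = 6.9/(1-0.23) = 6.9/0.77 = 8.96104
ρ = λ_eff/μ = 8.96104/10.9 = 0.822114
L = ρ/(1-ρ) = 0.822114/(1-0.822114) = 4.6216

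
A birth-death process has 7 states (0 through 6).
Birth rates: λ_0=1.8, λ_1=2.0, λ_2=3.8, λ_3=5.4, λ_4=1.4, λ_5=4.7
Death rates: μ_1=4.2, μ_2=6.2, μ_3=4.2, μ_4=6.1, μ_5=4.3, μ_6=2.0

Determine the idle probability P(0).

Ratios P(n)/P(0) = (λ₀···λₙ₋₁)/(μ₁···μₙ):
P(1)/P(0) = (1.8)/(4.2) = 0.4286
P(2)/P(0) = (1.8×2.0)/(4.2×6.2) = 0.1382
P(3)/P(0) = (1.8×2.0×3.8)/(4.2×6.2×4.2) = 0.1251
P(4)/P(0) = (1.8×2.0×3.8×5.4)/(4.2×6.2×4.2×6.1) = 0.1107
P(5)/P(0) = (1.8×2.0×3.8×5.4×1.4)/(4.2×6.2×4.2×6.1×4.3) = 0.03605
P(6)/P(0) = (1.8×2.0×3.8×5.4×1.4×4.7)/(4.2×6.2×4.2×6.1×4.3×2.0) = 0.08472

Normalization: ∑ P(n) = 1
P(0) × (1.0000 + 0.4286 + 0.1382 + 0.1251 + 0.1107 + 0.03605 + 0.08472) = 1
P(0) × 1.9234 = 1
P(0) = 1/1.9234 = 0.5199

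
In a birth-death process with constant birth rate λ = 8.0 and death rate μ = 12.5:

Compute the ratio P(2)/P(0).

For constant rates: P(n)/P(0) = (λ/μ)^n
P(2)/P(0) = (8.0/12.5)^2 = 0.6400^2 = 0.4096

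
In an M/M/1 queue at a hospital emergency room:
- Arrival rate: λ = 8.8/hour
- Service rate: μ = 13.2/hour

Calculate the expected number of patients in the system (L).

ρ = λ/μ = 8.8/13.2 = 0.6667
For M/M/1: L = λ/(μ-λ)
L = 8.8/(13.2-8.8) = 8.8/4.40
L = 2.0000 patients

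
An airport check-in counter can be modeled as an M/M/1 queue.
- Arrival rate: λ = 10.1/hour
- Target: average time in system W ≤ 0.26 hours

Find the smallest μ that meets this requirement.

For M/M/1: W = 1/(μ-λ)
Need W ≤ 0.26, so 1/(μ-λ) ≤ 0.26
μ - λ ≥ 1/0.26 = 3.8462
μ ≥ 10.1 + 3.8462 = 13.9462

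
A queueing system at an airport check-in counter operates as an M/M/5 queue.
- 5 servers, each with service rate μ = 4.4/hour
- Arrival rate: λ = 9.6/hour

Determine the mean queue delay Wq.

Traffic intensity: ρ = λ/(cμ) = 9.6/(5×4.4) = 0.4364
Since ρ = 0.4364 < 1, system is stable.
Offered load a = λ/μ = cρ = 9.6/4.4 = 2.1818
P₀ = [ Σₙ₌₀^4 aⁿ/n! + a^5/(5!(1-ρ)) ]⁻¹
Σ = a^0/0! + a^1/1! + a^2/2! + a^3/3! + a^4/4! = 1.0000 + 2.1818 + 2.3802 + 1.7310 + 0.9442 = 8.2372
a^5/(5!(1-ρ)) = 49.4416/(120 × 0.5636) = 0.7310
P₀ = 1/(8.2372 + 0.7310) = 0.1115
Lq = P₀·a^5·ρ / (5!(1-ρ)²) = 0.1115 × 49.4416 × 0.4364 / (120 × 0.3177) = 0.06310
Wq = Lq/λ = 0.06310/9.6 = 0.006573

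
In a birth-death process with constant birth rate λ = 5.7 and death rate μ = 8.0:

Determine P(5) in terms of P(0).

For constant rates: P(n)/P(0) = (λ/μ)^n
P(5)/P(0) = (5.7/8.0)^5 = 0.7125^5 = 0.1836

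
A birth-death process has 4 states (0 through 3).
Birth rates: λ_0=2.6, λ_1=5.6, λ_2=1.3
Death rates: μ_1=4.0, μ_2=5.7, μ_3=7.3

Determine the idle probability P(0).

Ratios P(n)/P(0) = (λ₀···λₙ₋₁)/(μ₁···μₙ):
P(1)/P(0) = (2.6)/(4.0) = 0.6500
P(2)/P(0) = (2.6×5.6)/(4.0×5.7) = 0.6386
P(3)/P(0) = (2.6×5.6×1.3)/(4.0×5.7×7.3) = 0.1137

Normalization: ∑ P(n) = 1
P(0) × (1.0000 + 0.6500 + 0.6386 + 0.1137) = 1
P(0) × 2.4023 = 1
P(0) = 1/2.4023 = 0.4163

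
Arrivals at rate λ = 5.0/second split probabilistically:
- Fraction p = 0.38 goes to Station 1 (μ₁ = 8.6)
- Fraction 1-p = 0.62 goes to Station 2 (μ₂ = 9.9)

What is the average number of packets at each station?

Effective rates: λ₁ = 5.0×0.38 = 1.9, λ₂ = 5.0×0.62 = 3.1
Station 1: ρ₁ = 1.9/8.6 = 0.22093, L₁ = ρ₁/(1-ρ₁) = 0.22093/(1-0.22093) = 0.2836
Station 2: ρ₂ = 3.1/9.9 = 0.31313, L₂ = ρ₂/(1-ρ₂) = 0.31313/(1-0.31313) = 0.4559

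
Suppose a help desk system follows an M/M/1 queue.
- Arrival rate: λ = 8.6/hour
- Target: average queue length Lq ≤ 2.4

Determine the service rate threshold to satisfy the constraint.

For M/M/1: Lq = λ²/(μ(μ-λ))
Need Lq ≤ 2.4, i.e. μ(μ-λ) ≥ λ²/2.4
μ² - 8.6μ - 73.96/2.4 ≥ 0  →  μ² - 8.6μ - 30.81667 ≥ 0
Quadratic formula (positive root): μ = [λ + √(λ² + 4×30.81667)]/2
Discriminant: 73.96 + 4×30.81667 = 197.2267, √197.2267 = 14.04374
μ ≥ (8.6 + 14.04374)/2 = 11.3219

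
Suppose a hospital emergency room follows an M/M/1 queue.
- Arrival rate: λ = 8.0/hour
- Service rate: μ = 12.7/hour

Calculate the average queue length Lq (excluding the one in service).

ρ = λ/μ = 8.0/12.7 = 0.6299
For M/M/1: Lq = λ²/(μ(μ-λ))
Lq = 64.00/(12.7 × 4.70)
Lq = 1.0722 patients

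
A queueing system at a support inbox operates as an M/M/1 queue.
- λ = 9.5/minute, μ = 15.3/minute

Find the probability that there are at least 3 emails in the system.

ρ = λ/μ = 9.5/15.3 = 0.6209
P(N ≥ n) = ρⁿ
P(N ≥ 3) = 0.6209^3
P(N ≥ 3) = 0.2394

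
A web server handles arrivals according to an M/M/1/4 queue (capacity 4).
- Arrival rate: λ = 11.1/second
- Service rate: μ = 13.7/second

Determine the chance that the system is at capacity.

ρ = λ/μ = 11.1/13.7 = 0.81022
P₀ = (1-ρ)/(1-ρ^(K+1)) = (1-0.81022)/(1-0.81022^5) = 0.1898/0.6508 = 0.2916
P_K = P₀×ρ^K = 0.2916 × 0.81022^4 = 0.2916 × 0.4309 = 0.1257
Blocking probability = 12.57%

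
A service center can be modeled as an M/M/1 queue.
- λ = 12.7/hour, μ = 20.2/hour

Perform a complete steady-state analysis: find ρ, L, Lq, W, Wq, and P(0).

Step 1: ρ = λ/μ = 12.7/20.2 = 0.6287
Step 2: L = λ/(μ-λ) = 12.7/7.50 = 1.6933
Step 3: Lq = λ²/(μ(μ-λ)) = 161.29/(20.2×7.50) = 1.0646
Step 4: W = 1/(μ-λ) = 1/7.50 = 0.13333
Step 5: Wq = λ/(μ(μ-λ)) = 12.7/(20.2×7.50) = 0.08383
Step 6: P(0) = 1-ρ = 0.3713
Verify: L = λW = 12.7×0.13333 = 1.6933 ✔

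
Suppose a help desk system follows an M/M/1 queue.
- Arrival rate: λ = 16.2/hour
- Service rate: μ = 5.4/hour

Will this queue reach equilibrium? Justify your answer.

Stability requires ρ = λ/(cμ) < 1
ρ = 16.2/(1 × 5.4) = 16.2/5.40 = 3.0000
Since 3.0000 ≥ 1, the system is UNSTABLE.
Queue grows without bound. Need μ > λ = 16.2.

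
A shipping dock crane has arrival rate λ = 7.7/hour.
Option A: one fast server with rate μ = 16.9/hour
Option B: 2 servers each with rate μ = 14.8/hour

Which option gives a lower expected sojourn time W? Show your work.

Option A: single server μ = 16.9 (M/M/1)
  ρ_A = 7.7/16.9 = 0.4556
  W_A = 1/(μ-λ) = 1/(16.9-7.7) = 1/9.20 = 0.1087

Option B: 2 servers μ = 14.8 (M/M/2)
  ρ_B = λ/(cμ) = 7.7/(2×14.8) = 0.2601
  Offered load a = λ/μ = cρ = 7.7/14.8 = 0.5203
  P₀ = [ Σₙ₌₀^1 aⁿ/n! + a^2/(2!(1-ρ)) ]⁻¹
  Σ = a^0/0! + a^1/1! = 1.0000 + 0.5203 = 1.5203
  a^2/(2!(1-ρ)) = 0.2707/(2 × 0.7399) = 0.1829
  P₀ = 1/(1.5203 + 0.1829) = 0.5871
  Lq = P₀·a^2·ρ / (2!(1-ρ)²) = 0.5871 × 0.2707 × 0.2601 / (2 × 0.5474) = 0.03776
  Wq_B = Lq/λ = 0.03776/7.7 = 0.004904
  W_B = Wq_B + 1/μ = 0.004904 + 0.06757 = 0.07247

Since W_B = 0.07247 < W_A = 0.1087, Option B (multiple servers) has the shorter time in system.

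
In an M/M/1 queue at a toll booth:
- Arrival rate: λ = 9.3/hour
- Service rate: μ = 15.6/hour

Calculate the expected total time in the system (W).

First, compute utilization: ρ = λ/μ = 9.3/15.6 = 0.5962
For M/M/1: W = 1/(μ-λ)
W = 1/(15.6-9.3) = 1/6.30
W = 0.1587 hours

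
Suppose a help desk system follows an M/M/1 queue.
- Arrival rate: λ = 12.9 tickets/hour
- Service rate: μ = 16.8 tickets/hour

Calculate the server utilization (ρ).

Server utilization: ρ = λ/μ
ρ = 12.9/16.8 = 0.7679
The server is busy 76.79% of the time.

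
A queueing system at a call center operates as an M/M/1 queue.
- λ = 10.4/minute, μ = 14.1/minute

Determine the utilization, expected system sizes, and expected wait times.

Step 1: ρ = λ/μ = 10.4/14.1 = 0.7376
Step 2: L = λ/(μ-λ) = 10.4/3.70 = 2.8108
Step 3: Lq = λ²/(μ(μ-λ)) = 108.16/(14.1×3.70) = 2.0732
Step 4: W = 1/(μ-λ) = 1/3.70 = 0.27027
Step 5: Wq = λ/(μ(μ-λ)) = 10.4/(14.1×3.70) = 0.1993
Step 6: P(0) = 1-ρ = 0.2624
Verify: L = λW = 10.4×0.27027 = 2.8108 ✔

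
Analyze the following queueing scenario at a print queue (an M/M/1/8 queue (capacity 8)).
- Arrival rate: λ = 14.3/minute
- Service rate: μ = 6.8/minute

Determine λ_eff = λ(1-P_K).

ρ = λ/μ = 14.3/6.8 = 2.1029
P₀ = (1-ρ)/(1-ρ^(K+1)) = (1-2.1029)/(1-2.1029^9) = -1.1029/-803.2065 = 0.001373
P_K = P₀×ρ^K = 0.001373 × 2.1029^8 = 0.001373 × 382.4274 = 0.5251
λ_eff = λ(1-P_K) = 14.3 × (1 - 0.525128) = 14.3 × 0.474872 = 6.7907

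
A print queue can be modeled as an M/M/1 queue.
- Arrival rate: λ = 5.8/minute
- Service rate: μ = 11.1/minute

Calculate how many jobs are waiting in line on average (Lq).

ρ = λ/μ = 5.8/11.1 = 0.5225
For M/M/1: Lq = λ²/(μ(μ-λ))
Lq = 33.64/(11.1 × 5.30)
Lq = 0.5718 jobs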